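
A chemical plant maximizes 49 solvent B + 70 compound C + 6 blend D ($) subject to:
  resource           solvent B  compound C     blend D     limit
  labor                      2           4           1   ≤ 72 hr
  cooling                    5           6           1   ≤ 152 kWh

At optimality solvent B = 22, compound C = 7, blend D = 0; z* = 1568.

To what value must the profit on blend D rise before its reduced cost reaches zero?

14

Check each constraint at x*: labor 72/72 (tight); cooling 152/152 (tight).
Dual feasibility on the basic columns requires 2·y_labor + 5·y_cooling = 49, 4·y_labor + 6·y_cooling = 70.
Solving: y_labor = 7, y_cooling = 7.
blend D enters the basis when its profit ≥ yᵀa₃ = 7·1 + 7·1 = 14.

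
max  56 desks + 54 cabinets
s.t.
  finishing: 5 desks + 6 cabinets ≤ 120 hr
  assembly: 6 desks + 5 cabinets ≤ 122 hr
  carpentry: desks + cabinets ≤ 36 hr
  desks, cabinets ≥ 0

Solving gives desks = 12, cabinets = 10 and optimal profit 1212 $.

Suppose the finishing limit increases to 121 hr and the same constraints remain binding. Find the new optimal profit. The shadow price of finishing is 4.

Δb = 1, so new z* = 1212 + (4)·(1) = 1212 + 4 = 1216.

1216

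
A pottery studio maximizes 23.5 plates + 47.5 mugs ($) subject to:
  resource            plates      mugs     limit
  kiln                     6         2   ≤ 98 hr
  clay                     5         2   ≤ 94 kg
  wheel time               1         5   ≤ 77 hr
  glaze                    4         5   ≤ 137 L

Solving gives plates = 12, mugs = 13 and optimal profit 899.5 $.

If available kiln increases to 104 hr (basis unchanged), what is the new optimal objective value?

914.5

Check each constraint at x*: kiln 98/98 (tight); clay 86/94 (slack 8); wheel time 77/77 (tight); glaze 113/137 (slack 24).
Since clay, glaze are not tight, their duals are 0.
The binding rows give the dual system: 6·y_kiln + 1·y_wheel time = 23.5 and 2·y_kiln + 5·y_wheel time = 47.5.
This yields shadow prices y_kiln = 2.5, y_wheel time = 8.5.
Δz = y_kiln·Δb = 2.5 × (6) = 15, so new z* = 899.5 + 15 = 914.5.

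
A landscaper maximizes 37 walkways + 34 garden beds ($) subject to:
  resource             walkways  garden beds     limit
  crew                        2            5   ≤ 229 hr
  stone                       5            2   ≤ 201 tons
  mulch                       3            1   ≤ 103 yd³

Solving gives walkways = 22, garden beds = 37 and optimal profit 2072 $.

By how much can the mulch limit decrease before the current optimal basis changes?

57.2

Binding constraints: crew, mulch. The basis is B = [[2,5],[3,1]] with det -13.
Per unit decrease in mulch, x* moves by d = (-0.3846, 0.1538).
The basis stays optimal until walkways reaches 0; allowable decrease = 57.2 yd³.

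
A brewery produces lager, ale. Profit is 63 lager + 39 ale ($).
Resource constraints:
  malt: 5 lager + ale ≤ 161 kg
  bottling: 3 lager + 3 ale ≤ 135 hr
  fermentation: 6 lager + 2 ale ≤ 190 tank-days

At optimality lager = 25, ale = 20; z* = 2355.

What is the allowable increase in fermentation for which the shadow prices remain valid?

Binding constraints: bottling, fermentation. The basis is B = [[3,3],[6,2]] with det -12.
Per unit increase in fermentation, x* moves by d = (0.25, -0.25).
The basis stays optimal until malt becomes binding; allowable increase = 16 tank-days.

16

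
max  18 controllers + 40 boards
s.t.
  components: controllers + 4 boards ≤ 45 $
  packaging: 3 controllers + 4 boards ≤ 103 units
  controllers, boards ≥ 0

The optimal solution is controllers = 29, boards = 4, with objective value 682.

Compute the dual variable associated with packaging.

Both components and packaging are binding at x*.
The binding rows give the dual system: 1·y_components + 3·y_packaging = 18 and 4·y_components + 4·y_packaging = 40.
→ y_components = 6 and y_packaging = 4.
Shadow price of packaging = 4.

4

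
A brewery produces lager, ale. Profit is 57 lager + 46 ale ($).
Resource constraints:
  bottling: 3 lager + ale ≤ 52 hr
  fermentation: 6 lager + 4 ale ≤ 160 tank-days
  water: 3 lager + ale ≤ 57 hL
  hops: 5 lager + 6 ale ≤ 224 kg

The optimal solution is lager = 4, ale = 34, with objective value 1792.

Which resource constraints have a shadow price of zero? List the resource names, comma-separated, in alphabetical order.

bottling: 46/52 (slack 6)
fermentation: 160/160 (binding)
water: 46/57 (slack 11)
hops: 224/224 (binding)
By complementary slackness, a constraint with positive slack has shadow price 0 → bottling, water.

bottling, water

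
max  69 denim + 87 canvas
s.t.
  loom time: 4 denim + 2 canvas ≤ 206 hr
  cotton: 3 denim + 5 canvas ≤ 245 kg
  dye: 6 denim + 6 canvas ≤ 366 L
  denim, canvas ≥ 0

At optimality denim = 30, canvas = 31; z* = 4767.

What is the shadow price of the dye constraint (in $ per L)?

7

Check each constraint at x*: loom time 182/206 (slack 24); cotton 245/245 (tight); dye 366/366 (tight).
Slack constraints have shadow price 0 (complementary slackness).
Dual feasibility on the basic columns requires 3·y_cotton + 6·y_dye = 69, 5·y_cotton + 6·y_dye = 87.
This yields shadow prices y_cotton = 9, y_dye = 7.
Shadow price of dye = 7.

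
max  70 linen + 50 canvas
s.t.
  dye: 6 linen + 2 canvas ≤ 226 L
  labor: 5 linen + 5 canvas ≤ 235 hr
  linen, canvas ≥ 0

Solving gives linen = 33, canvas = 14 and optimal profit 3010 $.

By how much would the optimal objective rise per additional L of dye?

Both dye and labor are binding at x*.
From A_Bᵀ y = c: 6·y_dye + 5·y_labor = 70; 2·y_dye + 5·y_labor = 50.
Solving: y_dye = 5, y_labor = 8.
Shadow price of dye = 5.

5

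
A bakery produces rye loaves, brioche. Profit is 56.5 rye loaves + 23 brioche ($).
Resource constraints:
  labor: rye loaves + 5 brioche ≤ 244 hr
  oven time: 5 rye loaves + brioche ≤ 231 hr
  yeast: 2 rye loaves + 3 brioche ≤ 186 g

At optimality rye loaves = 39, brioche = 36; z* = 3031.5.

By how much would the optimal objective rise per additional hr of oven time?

Check each constraint at x*: labor 219/244 (slack 25); oven time 231/231 (tight); yeast 186/186 (tight).
Since labor is not tight, its dual is 0.
From A_Bᵀ y = c: 5·y_oven time + 2·y_yeast = 56.5; 1·y_oven time + 3·y_yeast = 23.
→ y_oven time = 9.5 and y_yeast = 4.5.
Shadow price of oven time = 9.5.

9.5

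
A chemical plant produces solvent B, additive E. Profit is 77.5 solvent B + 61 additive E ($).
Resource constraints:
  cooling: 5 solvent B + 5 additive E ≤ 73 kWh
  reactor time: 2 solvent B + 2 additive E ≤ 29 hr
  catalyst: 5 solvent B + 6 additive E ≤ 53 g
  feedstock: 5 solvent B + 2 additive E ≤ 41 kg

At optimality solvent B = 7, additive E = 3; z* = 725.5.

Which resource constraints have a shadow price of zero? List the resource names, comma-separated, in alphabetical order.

cooling, reactor time

cooling: 50/73 (slack 23)
reactor time: 20/29 (slack 9)
catalyst: 53/53 (binding)
feedstock: 41/41 (binding)
By complementary slackness, a constraint with positive slack has shadow price 0 → cooling, reactor time.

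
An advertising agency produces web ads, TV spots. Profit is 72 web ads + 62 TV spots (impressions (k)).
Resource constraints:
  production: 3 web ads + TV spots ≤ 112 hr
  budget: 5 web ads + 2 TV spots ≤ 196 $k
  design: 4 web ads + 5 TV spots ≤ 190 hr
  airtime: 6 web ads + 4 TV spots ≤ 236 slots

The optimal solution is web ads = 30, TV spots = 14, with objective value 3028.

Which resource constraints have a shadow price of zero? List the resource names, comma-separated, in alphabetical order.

production: 104/112 (slack 8)
budget: 178/196 (slack 18)
design: 190/190 (binding)
airtime: 236/236 (binding)
By complementary slackness, a constraint with positive slack has shadow price 0 → budget, production.

budget, production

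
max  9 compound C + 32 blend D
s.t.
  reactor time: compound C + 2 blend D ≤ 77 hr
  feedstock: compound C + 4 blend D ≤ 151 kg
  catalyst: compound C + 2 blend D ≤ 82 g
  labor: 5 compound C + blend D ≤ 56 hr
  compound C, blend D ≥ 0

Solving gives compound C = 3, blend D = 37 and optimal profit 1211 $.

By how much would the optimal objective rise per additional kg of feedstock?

Binding: reactor time and feedstock. Non-binding: catalyst (5 unused), labor (4 unused).
By complementary slackness, y = 0 for the non-binding constraints.
The binding rows give the dual system: 1·y_reactor time + 1·y_feedstock = 9 and 2·y_reactor time + 4·y_feedstock = 32.
Solving: y_reactor time = 2, y_feedstock = 7.
Shadow price of feedstock = 7.

7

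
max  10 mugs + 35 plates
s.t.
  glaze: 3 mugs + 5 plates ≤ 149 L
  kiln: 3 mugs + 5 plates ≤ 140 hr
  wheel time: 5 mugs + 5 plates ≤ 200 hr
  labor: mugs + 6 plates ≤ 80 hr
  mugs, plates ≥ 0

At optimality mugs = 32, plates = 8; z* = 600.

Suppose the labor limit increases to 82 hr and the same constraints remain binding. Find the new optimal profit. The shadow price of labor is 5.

Δb = 2, so new z* = 600 + (5)·(2) = 600 + 10 = 610.

610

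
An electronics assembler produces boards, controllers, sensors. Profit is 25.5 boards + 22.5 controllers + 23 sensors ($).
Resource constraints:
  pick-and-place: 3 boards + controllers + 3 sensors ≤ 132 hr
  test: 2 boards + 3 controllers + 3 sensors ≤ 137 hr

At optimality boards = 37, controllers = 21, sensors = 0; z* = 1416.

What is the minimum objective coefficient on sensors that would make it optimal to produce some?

31.5

At the optimum: pick-and-place uses 132 of 132 (binding); test uses 137 of 137 (binding).
Dual feasibility on the basic columns requires 3·y_pick-and-place + 2·y_test = 25.5, 1·y_pick-and-place + 3·y_test = 22.5.
This yields shadow prices y_pick-and-place = 4.5, y_test = 6.
sensors enters the basis when its profit ≥ yᵀa₃ = 4.5·3 + 6·3 = 31.5.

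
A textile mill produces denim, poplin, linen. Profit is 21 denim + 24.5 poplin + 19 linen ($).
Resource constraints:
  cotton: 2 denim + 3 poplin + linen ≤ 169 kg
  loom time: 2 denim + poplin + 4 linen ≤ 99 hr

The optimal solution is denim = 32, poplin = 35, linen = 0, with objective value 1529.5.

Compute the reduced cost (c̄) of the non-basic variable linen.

-2

Both cotton and loom time are binding at x*.
The binding rows give the dual system: 2·y_cotton + 2·y_loom time = 21 and 3·y_cotton + 1·y_loom time = 24.5.
Solving: y_cotton = 7, y_loom time = 3.5.
Reduced cost of linen: c₃ − yᵀa₃ = 19 − (7·1 + 3.5·4) = 19 − 21 = -2.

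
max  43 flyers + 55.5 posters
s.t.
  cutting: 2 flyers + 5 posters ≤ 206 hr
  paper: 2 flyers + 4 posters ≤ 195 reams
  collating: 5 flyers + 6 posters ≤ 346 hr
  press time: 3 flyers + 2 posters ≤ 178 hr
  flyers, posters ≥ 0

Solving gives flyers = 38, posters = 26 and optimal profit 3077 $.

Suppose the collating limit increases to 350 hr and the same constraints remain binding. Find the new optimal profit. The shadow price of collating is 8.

Δb = 4, so new z* = 3077 + (8)·(4) = 3077 + 32 = 3109.

3109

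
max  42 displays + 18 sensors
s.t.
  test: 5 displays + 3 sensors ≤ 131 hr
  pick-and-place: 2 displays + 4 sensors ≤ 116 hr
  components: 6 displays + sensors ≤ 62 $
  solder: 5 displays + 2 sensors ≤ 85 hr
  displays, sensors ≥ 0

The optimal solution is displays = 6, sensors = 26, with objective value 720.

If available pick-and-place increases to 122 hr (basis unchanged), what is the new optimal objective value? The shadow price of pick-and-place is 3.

Δb = 6, so new z* = 720 + (3)·(6) = 720 + 18 = 738.

738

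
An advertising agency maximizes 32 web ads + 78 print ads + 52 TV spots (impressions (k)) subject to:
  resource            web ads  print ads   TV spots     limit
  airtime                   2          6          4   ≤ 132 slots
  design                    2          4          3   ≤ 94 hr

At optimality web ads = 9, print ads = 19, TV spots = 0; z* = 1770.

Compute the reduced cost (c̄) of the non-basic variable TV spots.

Check each constraint at x*: airtime 132/132 (tight); design 94/94 (tight).
Dual feasibility on the basic columns requires 2·y_airtime + 2·y_design = 32, 6·y_airtime + 4·y_design = 78.
This yields shadow prices y_airtime = 7, y_design = 9.
Reduced cost of TV spots: c₃ − yᵀa₃ = 52 − (7·4 + 9·3) = 52 − 55 = -3.

-3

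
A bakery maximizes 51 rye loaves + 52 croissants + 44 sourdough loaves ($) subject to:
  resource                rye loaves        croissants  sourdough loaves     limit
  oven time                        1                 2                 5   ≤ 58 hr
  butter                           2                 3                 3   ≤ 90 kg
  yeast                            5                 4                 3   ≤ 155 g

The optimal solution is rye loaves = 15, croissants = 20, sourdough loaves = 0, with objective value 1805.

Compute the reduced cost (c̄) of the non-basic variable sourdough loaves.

Binding: butter and yeast. Non-binding: oven time (3 unused).
By complementary slackness, y = 0 for the non-binding constraint.
The binding rows give the dual system: 2·y_butter + 5·y_yeast = 51 and 3·y_butter + 4·y_yeast = 52.
→ y_butter = 8 and y_yeast = 7.
Reduced cost of sourdough loaves: c₃ − yᵀa₃ = 44 − (8·3 + 7·3) = 44 − 45 = -1.

-1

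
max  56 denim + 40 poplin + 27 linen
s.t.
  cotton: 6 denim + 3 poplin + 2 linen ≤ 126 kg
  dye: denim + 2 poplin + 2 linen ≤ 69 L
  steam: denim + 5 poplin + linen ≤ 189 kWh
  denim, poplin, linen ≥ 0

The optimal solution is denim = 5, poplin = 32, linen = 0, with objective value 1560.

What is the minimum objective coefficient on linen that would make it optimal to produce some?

32

Binding: cotton and dye. Non-binding: steam (24 unused).
Slack constraints have shadow price 0 (complementary slackness).
From A_Bᵀ y = c: 6·y_cotton + 1·y_dye = 56; 3·y_cotton + 2·y_dye = 40.
Solving: y_cotton = 8, y_dye = 8.
linen enters the basis when its profit ≥ yᵀa₃ = 8·2 + 8·2 = 32.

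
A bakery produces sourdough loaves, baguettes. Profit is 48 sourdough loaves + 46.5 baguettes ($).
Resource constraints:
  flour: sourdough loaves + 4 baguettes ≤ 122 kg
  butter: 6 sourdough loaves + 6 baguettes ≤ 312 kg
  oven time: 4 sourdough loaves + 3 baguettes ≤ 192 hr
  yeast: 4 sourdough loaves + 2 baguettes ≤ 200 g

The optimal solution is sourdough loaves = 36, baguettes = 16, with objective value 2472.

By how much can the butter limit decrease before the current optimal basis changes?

Binding constraints: butter, oven time. The basis is B = [[6,6],[4,3]] with det -6.
Per unit decrease in butter, x* moves by d = (0.5, -0.6667).
The basis stays optimal until baguettes reaches 0; allowable decrease = 24 kg.

24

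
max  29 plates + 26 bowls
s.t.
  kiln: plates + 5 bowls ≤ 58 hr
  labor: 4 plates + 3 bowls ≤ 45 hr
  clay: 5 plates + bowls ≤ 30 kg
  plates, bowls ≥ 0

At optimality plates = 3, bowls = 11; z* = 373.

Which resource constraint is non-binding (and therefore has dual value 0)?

clay

kiln: 58/58 (binding)
labor: 45/45 (binding)
clay: 26/30 (slack 4)
By complementary slackness, a constraint with positive slack has shadow price 0 → clay.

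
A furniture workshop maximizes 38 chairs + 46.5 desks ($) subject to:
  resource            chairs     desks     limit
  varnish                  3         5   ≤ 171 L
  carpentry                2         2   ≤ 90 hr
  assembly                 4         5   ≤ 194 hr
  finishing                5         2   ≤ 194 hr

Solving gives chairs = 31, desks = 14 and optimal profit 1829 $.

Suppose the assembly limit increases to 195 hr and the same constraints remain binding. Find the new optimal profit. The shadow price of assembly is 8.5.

Δb = 1, so new z* = 1829 + (8.5)·(1) = 1829 + 8.5 = 1837.5.

1837.5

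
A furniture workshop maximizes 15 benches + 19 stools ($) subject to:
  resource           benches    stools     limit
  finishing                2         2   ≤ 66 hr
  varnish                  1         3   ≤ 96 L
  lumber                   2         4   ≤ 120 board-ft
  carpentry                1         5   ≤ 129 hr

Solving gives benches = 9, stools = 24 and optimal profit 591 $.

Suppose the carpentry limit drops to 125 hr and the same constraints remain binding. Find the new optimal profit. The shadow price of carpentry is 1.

587

Δb = -4, so new z* = 591 + (1)·(-4) = 591 − 4 = 587.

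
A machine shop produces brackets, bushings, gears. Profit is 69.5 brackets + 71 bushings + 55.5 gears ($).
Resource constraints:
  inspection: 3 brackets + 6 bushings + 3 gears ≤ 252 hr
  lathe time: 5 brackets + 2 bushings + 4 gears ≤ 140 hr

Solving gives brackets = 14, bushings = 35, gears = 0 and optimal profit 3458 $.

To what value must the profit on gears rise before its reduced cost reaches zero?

At the optimum: inspection uses 252 of 252 (binding); lathe time uses 140 of 140 (binding).
Dual feasibility on the basic columns requires 3·y_inspection + 5·y_lathe time = 69.5, 6·y_inspection + 2·y_lathe time = 71.
Solving: y_inspection = 9, y_lathe time = 8.5.
gears enters the basis when its profit ≥ yᵀa₃ = 9·3 + 8.5·4 = 61.

61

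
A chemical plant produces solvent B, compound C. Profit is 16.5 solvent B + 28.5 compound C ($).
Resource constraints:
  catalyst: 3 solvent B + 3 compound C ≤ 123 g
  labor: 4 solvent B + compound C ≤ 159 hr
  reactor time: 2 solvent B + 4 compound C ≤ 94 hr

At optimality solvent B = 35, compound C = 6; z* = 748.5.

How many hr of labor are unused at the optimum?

labor used = 4·35 + 1·6 = 146; slack = 159 − 146 = 13.

13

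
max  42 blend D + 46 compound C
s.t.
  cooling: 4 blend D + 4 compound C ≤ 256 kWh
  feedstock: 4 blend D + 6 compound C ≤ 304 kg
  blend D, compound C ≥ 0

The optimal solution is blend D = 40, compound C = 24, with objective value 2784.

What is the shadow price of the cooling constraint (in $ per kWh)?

8.5

Check each constraint at x*: cooling 256/256 (tight); feedstock 304/304 (tight).
From A_Bᵀ y = c: 4·y_cooling + 4·y_feedstock = 42; 4·y_cooling + 6·y_feedstock = 46.
Solving: y_cooling = 8.5, y_feedstock = 2.
Shadow price of cooling = 8.5.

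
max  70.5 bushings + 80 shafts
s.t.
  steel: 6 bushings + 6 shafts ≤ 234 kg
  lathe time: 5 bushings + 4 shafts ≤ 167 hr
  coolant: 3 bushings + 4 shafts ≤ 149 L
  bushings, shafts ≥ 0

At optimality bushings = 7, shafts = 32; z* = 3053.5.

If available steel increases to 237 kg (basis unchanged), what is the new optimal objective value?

Check each constraint at x*: steel 234/234 (tight); lathe time 163/167 (slack 4); coolant 149/149 (tight).
By complementary slackness, y = 0 for the non-binding constraint.
From A_Bᵀ y = c: 6·y_steel + 3·y_coolant = 70.5; 6·y_steel + 4·y_coolant = 80.
→ y_steel = 7 and y_coolant = 9.5.
Δz = y_steel·Δb = 7 × (3) = 21, so new z* = 3053.5 + 21 = 3074.5.

3074.5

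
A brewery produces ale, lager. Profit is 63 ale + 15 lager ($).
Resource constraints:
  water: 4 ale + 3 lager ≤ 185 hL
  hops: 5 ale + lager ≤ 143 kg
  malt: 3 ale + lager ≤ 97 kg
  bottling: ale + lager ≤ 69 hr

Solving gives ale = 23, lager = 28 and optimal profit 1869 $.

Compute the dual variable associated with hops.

9

Check each constraint at x*: water 176/185 (slack 9); hops 143/143 (tight); malt 97/97 (tight); bottling 51/69 (slack 18).
Slack constraints have shadow price 0 (complementary slackness).
The binding rows give the dual system: 5·y_hops + 3·y_malt = 63 and 1·y_hops + 1·y_malt = 15.
Solving: y_hops = 9, y_malt = 6.
Shadow price of hops = 9.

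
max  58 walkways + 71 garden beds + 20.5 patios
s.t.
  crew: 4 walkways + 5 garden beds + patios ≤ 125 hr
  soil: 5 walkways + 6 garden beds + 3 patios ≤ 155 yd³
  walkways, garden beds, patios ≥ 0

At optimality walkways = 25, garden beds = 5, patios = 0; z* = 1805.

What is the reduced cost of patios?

-4.5

At the optimum: crew uses 125 of 125 (binding); soil uses 155 of 155 (binding).
The binding rows give the dual system: 4·y_crew + 5·y_soil = 58 and 5·y_crew + 6·y_soil = 71.
Solving: y_crew = 7, y_soil = 6.
Reduced cost of patios: c₃ − yᵀa₃ = 20.5 − (7·1 + 6·3) = 20.5 − 25 = -4.5.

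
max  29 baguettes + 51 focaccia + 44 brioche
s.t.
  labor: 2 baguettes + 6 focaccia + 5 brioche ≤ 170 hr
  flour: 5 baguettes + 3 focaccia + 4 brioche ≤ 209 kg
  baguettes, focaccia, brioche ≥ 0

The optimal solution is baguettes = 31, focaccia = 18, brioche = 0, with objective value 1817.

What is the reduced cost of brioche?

Both labor and flour are binding at x*.
Dual feasibility on the basic columns requires 2·y_labor + 5·y_flour = 29, 6·y_labor + 3·y_flour = 51.
This yields shadow prices y_labor = 7, y_flour = 3.
Reduced cost of brioche: c₃ − yᵀa₃ = 44 − (7·5 + 3·4) = 44 − 47 = -3.

-3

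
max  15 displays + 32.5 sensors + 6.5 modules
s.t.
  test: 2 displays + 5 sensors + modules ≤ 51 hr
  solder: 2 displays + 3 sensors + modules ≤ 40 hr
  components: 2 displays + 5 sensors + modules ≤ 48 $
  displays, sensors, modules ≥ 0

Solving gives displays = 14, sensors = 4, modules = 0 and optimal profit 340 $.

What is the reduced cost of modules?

-1

Binding: solder and components. Non-binding: test (3 unused).
By complementary slackness, y = 0 for the non-binding constraint.
Dual feasibility on the basic columns requires 2·y_solder + 2·y_components = 15, 3·y_solder + 5·y_components = 32.5.
This yields shadow prices y_solder = 2.5, y_components = 5.
Reduced cost of modules: c₃ − yᵀa₃ = 6.5 − (2.5·1 + 5·1) = 6.5 − 7.5 = -1.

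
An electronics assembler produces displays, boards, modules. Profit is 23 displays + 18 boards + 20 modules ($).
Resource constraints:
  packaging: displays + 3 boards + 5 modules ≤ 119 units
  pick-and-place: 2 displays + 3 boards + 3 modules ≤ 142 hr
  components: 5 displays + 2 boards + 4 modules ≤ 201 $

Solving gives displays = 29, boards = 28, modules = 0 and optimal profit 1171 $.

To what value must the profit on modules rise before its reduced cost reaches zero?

At the optimum: packaging uses 113 of 119 (slack = 6); pick-and-place uses 142 of 142 (binding); components uses 201 of 201 (binding).
Slack constraints have shadow price 0 (complementary slackness).
Dual feasibility on the basic columns requires 2·y_pick-and-place + 5·y_components = 23, 3·y_pick-and-place + 2·y_components = 18.
Solving: y_pick-and-place = 4, y_components = 3.
modules enters the basis when its profit ≥ yᵀa₃ = 4·3 + 3·4 = 24.

24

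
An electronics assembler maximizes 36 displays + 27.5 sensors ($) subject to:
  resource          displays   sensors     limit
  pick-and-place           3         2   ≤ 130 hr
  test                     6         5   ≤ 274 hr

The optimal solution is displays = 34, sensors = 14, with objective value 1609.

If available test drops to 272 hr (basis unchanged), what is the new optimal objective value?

At the optimum: pick-and-place uses 130 of 130 (binding); test uses 274 of 274 (binding).
The binding rows give the dual system: 3·y_pick-and-place + 6·y_test = 36 and 2·y_pick-and-place + 5·y_test = 27.5.
Solving: y_pick-and-place = 5, y_test = 3.5.
Δz = y_test·Δb = 3.5 × (-2) = -7, so new z* = 1609 − 7 = 1602.

1602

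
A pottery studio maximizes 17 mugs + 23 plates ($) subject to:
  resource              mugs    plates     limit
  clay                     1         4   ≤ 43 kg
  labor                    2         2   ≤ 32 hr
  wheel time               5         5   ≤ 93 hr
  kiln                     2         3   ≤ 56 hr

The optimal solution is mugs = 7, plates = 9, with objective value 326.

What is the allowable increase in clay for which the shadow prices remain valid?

Binding constraints: clay, labor. The basis is B = [[1,4],[2,2]] with det -6.
Per unit increase in clay, x* moves by d = (-0.3333, 0.3333).
The basis stays optimal until mugs reaches 0; allowable increase = 21 kg.

21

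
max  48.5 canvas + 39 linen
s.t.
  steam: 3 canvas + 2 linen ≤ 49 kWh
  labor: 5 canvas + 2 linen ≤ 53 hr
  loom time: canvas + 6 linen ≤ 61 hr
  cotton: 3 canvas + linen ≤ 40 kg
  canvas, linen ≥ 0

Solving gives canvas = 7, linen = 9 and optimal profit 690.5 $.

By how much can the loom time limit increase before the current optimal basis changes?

70

Binding constraints: labor, loom time. The basis is B = [[5,2],[1,6]] with det 28.
Per unit increase in loom time, x* moves by d = (-0.0714, 0.1786).
The basis stays optimal until steam becomes binding; allowable increase = 70 hr.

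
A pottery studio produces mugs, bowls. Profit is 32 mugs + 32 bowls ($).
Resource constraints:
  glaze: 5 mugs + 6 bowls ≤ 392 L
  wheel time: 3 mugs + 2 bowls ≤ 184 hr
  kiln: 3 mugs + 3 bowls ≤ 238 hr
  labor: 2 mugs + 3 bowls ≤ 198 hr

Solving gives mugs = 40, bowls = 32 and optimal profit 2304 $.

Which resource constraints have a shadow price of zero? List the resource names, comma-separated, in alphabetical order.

kiln, labor

glaze: 392/392 (binding)
wheel time: 184/184 (binding)
kiln: 216/238 (slack 22)
labor: 176/198 (slack 22)
By complementary slackness, a constraint with positive slack has shadow price 0 → kiln, labor.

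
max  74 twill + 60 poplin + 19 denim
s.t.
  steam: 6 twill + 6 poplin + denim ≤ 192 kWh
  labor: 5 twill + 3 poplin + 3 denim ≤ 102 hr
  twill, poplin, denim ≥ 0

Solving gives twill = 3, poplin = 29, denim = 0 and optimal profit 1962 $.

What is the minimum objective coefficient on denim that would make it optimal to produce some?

27.5

At the optimum: steam uses 192 of 192 (binding); labor uses 102 of 102 (binding).
Dual feasibility on the basic columns requires 6·y_steam + 5·y_labor = 74, 6·y_steam + 3·y_labor = 60.
→ y_steam = 6.5 and y_labor = 7.
denim enters the basis when its profit ≥ yᵀa₃ = 6.5·1 + 7·3 = 27.5.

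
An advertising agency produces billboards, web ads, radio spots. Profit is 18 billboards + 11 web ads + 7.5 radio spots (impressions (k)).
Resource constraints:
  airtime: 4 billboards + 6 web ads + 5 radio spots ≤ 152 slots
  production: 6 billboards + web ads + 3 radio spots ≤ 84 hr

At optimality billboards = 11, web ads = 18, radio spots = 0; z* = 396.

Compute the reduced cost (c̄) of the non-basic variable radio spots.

-6

Both airtime and production are binding at x*.
Dual feasibility on the basic columns requires 4·y_airtime + 6·y_production = 18, 6·y_airtime + 1·y_production = 11.
Solving: y_airtime = 1.5, y_production = 2.
Reduced cost of radio spots: c₃ − yᵀa₃ = 7.5 − (1.5·5 + 2·3) = 7.5 − 13.5 = -6.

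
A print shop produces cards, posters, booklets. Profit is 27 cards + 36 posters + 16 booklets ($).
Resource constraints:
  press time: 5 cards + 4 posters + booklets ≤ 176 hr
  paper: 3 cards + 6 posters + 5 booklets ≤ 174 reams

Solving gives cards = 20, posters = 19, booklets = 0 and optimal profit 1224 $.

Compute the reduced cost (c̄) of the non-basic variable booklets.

-7

Both press time and paper are binding at x*.
The binding rows give the dual system: 5·y_press time + 3·y_paper = 27 and 4·y_press time + 6·y_paper = 36.
Solving: y_press time = 3, y_paper = 4.
Reduced cost of booklets: c₃ − yᵀa₃ = 16 − (3·1 + 4·5) = 16 − 23 = -7.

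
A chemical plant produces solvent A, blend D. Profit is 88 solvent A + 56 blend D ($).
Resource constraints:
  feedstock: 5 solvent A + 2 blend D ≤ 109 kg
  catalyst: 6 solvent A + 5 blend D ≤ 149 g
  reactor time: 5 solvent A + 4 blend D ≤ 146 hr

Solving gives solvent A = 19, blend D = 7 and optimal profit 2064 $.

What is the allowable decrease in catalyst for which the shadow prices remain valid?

18.2

Binding constraints: feedstock, catalyst. The basis is B = [[5,2],[6,5]] with det 13.
Per unit decrease in catalyst, x* moves by d = (0.1538, -0.3846).
The basis stays optimal until blend D reaches 0; allowable decrease = 18.2 g.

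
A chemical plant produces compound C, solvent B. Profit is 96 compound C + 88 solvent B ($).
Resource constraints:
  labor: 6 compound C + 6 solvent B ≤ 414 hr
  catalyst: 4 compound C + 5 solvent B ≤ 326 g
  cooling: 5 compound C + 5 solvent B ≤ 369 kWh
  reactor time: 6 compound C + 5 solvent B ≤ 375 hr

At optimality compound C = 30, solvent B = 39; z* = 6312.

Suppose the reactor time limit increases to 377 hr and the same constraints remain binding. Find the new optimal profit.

At the optimum: labor uses 414 of 414 (binding); catalyst uses 315 of 326 (slack = 11); cooling uses 345 of 369 (slack = 24); reactor time uses 375 of 375 (binding).
Since catalyst, cooling are not tight, their duals are 0.
From A_Bᵀ y = c: 6·y_labor + 6·y_reactor time = 96; 6·y_labor + 5·y_reactor time = 88.
→ y_labor = 8 and y_reactor time = 8.
Δz = y_reactor time·Δb = 8 × (2) = 16, so new z* = 6312 + 16 = 6328.

6328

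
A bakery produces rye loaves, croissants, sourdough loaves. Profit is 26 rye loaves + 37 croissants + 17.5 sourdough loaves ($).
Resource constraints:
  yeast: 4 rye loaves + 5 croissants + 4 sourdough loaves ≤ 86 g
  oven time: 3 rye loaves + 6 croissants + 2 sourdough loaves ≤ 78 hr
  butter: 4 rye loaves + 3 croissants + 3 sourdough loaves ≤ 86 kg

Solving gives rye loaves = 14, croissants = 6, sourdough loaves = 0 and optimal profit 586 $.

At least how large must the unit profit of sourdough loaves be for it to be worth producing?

Binding: yeast and oven time. Non-binding: butter (12 unused).
Slack constraints have shadow price 0 (complementary slackness).
From A_Bᵀ y = c: 4·y_yeast + 3·y_oven time = 26; 5·y_yeast + 6·y_oven time = 37.
→ y_yeast = 5 and y_oven time = 2.
sourdough loaves enters the basis when its profit ≥ yᵀa₃ = 5·4 + 2·2 = 24.

24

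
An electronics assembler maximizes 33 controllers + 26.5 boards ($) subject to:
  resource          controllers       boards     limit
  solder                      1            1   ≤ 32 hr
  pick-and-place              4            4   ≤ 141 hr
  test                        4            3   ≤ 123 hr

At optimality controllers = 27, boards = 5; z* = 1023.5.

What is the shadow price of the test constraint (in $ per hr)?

6.5

Binding: solder and test. Non-binding: pick-and-place (13 unused).
By complementary slackness, y = 0 for the non-binding constraint.
Dual feasibility on the basic columns requires 1·y_solder + 4·y_test = 33, 1·y_solder + 3·y_test = 26.5.
This yields shadow prices y_solder = 7, y_test = 6.5.
Shadow price of test = 6.5.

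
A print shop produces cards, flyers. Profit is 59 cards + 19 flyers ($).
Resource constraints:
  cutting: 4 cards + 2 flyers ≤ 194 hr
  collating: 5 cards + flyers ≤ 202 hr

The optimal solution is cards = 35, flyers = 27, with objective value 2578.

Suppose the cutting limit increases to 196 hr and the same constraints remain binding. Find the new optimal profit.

2590

At the optimum: cutting uses 194 of 194 (binding); collating uses 202 of 202 (binding).
From A_Bᵀ y = c: 4·y_cutting + 5·y_collating = 59; 2·y_cutting + 1·y_collating = 19.
→ y_cutting = 6 and y_collating = 7.
Δz = y_cutting·Δb = 6 × (2) = 12, so new z* = 2578 + 12 = 2590.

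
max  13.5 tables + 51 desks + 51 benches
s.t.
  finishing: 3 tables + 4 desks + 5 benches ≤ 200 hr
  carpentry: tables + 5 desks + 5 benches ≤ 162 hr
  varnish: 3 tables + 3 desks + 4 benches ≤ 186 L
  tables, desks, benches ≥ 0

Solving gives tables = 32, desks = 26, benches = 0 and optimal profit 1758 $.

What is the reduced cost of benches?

-1.5

Binding: finishing and carpentry. Non-binding: varnish (12 unused).
Slack constraints have shadow price 0 (complementary slackness).
The binding rows give the dual system: 3·y_finishing + 1·y_carpentry = 13.5 and 4·y_finishing + 5·y_carpentry = 51.
This yields shadow prices y_finishing = 1.5, y_carpentry = 9.
Reduced cost of benches: c₃ − yᵀa₃ = 51 − (1.5·5 + 9·5) = 51 − 52.5 = -1.5.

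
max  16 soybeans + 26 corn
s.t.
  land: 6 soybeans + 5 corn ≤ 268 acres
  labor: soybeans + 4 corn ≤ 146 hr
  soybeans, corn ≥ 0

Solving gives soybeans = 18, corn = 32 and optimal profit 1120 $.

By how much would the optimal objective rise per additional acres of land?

At the optimum: land uses 268 of 268 (binding); labor uses 146 of 146 (binding).
From A_Bᵀ y = c: 6·y_land + 1·y_labor = 16; 5·y_land + 4·y_labor = 26.
Solving: y_land = 2, y_labor = 4.
Shadow price of land = 2.

2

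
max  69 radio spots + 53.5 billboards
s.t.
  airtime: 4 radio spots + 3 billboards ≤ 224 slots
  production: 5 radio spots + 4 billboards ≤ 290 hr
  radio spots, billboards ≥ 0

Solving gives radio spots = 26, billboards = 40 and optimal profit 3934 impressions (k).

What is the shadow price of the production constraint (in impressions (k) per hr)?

7

Both airtime and production are binding at x*.
The binding rows give the dual system: 4·y_airtime + 5·y_production = 69 and 3·y_airtime + 4·y_production = 53.5.
→ y_airtime = 8.5 and y_production = 7.
Shadow price of production = 7.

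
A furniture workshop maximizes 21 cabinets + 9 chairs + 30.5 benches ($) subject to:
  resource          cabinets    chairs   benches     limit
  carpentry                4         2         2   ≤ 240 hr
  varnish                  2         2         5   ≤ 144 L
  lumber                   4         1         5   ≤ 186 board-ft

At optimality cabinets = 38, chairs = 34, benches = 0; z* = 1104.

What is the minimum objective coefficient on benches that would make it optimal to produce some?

At the optimum: carpentry uses 220 of 240 (slack = 20); varnish uses 144 of 144 (binding); lumber uses 186 of 186 (binding).
Slack constraints have shadow price 0 (complementary slackness).
The binding rows give the dual system: 2·y_varnish + 4·y_lumber = 21 and 2·y_varnish + 1·y_lumber = 9.
This yields shadow prices y_varnish = 2.5, y_lumber = 4.
benches enters the basis when its profit ≥ yᵀa₃ = 2.5·5 + 4·5 = 32.5.

32.5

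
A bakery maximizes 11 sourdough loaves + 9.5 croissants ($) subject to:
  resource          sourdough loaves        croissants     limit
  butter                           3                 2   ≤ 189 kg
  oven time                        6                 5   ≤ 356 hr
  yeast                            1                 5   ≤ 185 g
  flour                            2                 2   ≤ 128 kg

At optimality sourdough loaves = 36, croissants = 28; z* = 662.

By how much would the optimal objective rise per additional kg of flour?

1

At the optimum: butter uses 164 of 189 (slack = 25); oven time uses 356 of 356 (binding); yeast uses 176 of 185 (slack = 9); flour uses 128 of 128 (binding).
Slack constraints have shadow price 0 (complementary slackness).
Dual feasibility on the basic columns requires 6·y_oven time + 2·y_flour = 11, 5·y_oven time + 2·y_flour = 9.5.
Solving: y_oven time = 1.5, y_flour = 1.
Shadow price of flour = 1.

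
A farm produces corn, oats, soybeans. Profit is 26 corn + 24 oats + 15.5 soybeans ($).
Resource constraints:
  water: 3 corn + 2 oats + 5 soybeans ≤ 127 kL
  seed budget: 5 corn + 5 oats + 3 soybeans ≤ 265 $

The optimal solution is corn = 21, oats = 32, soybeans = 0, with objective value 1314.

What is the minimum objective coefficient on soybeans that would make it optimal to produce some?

At the optimum: water uses 127 of 127 (binding); seed budget uses 265 of 265 (binding).
The binding rows give the dual system: 3·y_water + 5·y_seed budget = 26 and 2·y_water + 5·y_seed budget = 24.
Solving: y_water = 2, y_seed budget = 4.
soybeans enters the basis when its profit ≥ yᵀa₃ = 2·5 + 4·3 = 22.

22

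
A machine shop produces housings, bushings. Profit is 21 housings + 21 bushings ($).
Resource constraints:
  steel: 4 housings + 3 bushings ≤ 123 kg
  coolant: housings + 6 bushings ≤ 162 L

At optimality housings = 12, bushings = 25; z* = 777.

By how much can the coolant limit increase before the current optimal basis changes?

Binding constraints: steel, coolant. The basis is B = [[4,3],[1,6]] with det 21.
Per unit increase in coolant, x* moves by d = (-0.1429, 0.1905).
The basis stays optimal until housings reaches 0; allowable increase = 84 L.

84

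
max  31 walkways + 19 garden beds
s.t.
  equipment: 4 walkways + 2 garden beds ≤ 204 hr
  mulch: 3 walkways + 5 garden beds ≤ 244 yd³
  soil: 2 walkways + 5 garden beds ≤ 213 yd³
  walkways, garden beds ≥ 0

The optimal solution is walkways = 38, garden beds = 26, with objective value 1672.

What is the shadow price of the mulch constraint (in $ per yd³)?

Binding: equipment and mulch. Non-binding: soil (7 unused).
By complementary slackness, y = 0 for the non-binding constraint.
From A_Bᵀ y = c: 4·y_equipment + 3·y_mulch = 31; 2·y_equipment + 5·y_mulch = 19.
→ y_equipment = 7 and y_mulch = 1.
Shadow price of mulch = 1.

1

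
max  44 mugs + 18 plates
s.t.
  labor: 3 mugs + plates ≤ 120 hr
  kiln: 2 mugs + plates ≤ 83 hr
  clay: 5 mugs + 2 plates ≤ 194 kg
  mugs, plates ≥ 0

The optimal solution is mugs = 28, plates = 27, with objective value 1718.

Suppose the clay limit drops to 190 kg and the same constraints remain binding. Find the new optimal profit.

1686

Check each constraint at x*: labor 111/120 (slack 9); kiln 83/83 (tight); clay 194/194 (tight).
Since labor is not tight, its dual is 0.
Dual feasibility on the basic columns requires 2·y_kiln + 5·y_clay = 44, 1·y_kiln + 2·y_clay = 18.
This yields shadow prices y_kiln = 2, y_clay = 8.
Δz = y_clay·Δb = 8 × (-4) = -32, so new z* = 1718 − 32 = 1686.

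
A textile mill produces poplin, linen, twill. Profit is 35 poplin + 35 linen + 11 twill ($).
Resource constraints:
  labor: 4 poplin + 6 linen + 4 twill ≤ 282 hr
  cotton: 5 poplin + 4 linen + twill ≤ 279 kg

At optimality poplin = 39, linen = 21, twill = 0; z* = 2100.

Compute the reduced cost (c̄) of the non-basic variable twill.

-4

At the optimum: labor uses 282 of 282 (binding); cotton uses 279 of 279 (binding).
From A_Bᵀ y = c: 4·y_labor + 5·y_cotton = 35; 6·y_labor + 4·y_cotton = 35.
This yields shadow prices y_labor = 2.5, y_cotton = 5.
Reduced cost of twill: c₃ − yᵀa₃ = 11 − (2.5·4 + 5·1) = 11 − 15 = -4.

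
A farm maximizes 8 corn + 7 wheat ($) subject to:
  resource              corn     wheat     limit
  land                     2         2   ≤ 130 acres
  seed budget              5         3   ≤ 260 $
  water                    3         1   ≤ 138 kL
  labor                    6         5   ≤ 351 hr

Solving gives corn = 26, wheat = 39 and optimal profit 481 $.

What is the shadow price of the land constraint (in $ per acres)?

At the optimum: land uses 130 of 130 (binding); seed budget uses 247 of 260 (slack = 13); water uses 117 of 138 (slack = 21); labor uses 351 of 351 (binding).
By complementary slackness, y = 0 for the non-binding constraints.
From A_Bᵀ y = c: 2·y_land + 6·y_labor = 8; 2·y_land + 5·y_labor = 7.
Solving: y_land = 1, y_labor = 1.
Shadow price of land = 1.

1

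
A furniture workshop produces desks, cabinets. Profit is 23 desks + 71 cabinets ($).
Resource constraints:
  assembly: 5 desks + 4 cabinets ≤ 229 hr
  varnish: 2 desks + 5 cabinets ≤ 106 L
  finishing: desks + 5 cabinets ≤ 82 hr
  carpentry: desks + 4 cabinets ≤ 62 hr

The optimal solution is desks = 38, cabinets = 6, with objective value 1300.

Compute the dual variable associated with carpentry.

9

At the optimum: assembly uses 214 of 229 (slack = 15); varnish uses 106 of 106 (binding); finishing uses 68 of 82 (slack = 14); carpentry uses 62 of 62 (binding).
By complementary slackness, y = 0 for the non-binding constraints.
The binding rows give the dual system: 2·y_varnish + 1·y_carpentry = 23 and 5·y_varnish + 4·y_carpentry = 71.
→ y_varnish = 7 and y_carpentry = 9.
Shadow price of carpentry = 9.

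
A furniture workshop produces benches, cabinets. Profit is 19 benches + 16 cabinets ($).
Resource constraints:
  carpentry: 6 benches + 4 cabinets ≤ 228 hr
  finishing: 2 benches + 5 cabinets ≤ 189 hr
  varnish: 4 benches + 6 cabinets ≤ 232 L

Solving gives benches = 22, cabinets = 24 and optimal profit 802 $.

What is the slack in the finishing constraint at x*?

25

finishing used = 2·22 + 5·24 = 164; slack = 189 − 164 = 25.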